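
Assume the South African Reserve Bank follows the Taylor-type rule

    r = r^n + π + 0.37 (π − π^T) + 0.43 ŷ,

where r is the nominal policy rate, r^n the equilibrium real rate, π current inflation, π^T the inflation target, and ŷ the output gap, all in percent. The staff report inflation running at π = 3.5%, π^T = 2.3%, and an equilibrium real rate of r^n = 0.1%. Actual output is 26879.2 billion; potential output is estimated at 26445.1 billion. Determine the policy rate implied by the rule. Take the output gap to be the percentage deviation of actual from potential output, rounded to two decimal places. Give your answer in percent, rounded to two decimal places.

Output gap = 100 × (26879.2 − 26445.1) / 26445.1 = 1.64%.
r = 0.10 + 3.50 + 0.37 × (3.50 − 2.30) + 0.43 × 1.64
   = 0.10 + 3.5 + 0.444 + 0.7052 = 4.75

4.75%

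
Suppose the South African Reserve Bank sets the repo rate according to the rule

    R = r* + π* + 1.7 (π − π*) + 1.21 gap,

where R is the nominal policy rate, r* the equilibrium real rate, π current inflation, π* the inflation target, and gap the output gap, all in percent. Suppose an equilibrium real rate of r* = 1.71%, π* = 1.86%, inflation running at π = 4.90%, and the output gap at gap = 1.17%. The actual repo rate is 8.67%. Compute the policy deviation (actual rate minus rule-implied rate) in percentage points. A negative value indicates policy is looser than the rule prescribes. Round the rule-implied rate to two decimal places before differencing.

-1.48 pp

R = 1.71 + 1.86 + 1.7 × (4.90 − 1.86) + 1.21 × 1.17
   = 1.71 + 1.86 + 5.168 + 1.4157 = 10.15
Deviation = 8.67 − 10.15 = -1.48 pp.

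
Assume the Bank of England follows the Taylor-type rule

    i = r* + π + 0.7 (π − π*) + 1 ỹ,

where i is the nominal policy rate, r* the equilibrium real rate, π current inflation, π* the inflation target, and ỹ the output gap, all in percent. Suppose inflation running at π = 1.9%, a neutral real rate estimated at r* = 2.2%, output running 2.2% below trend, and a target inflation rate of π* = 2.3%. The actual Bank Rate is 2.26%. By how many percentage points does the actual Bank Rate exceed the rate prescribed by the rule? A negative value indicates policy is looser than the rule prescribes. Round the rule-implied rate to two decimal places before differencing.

Output 2.2% below potential → ỹ = -2.2.
i = 2.2 + 1.9 + 0.7 × (1.9 − 2.3) + 1 × (-2.2)
   = 2.2 + 1.9 − 0.28 − 2.2 = 1.62
Deviation = 2.26 − 1.62 = 0.64 pp.

0.64 pp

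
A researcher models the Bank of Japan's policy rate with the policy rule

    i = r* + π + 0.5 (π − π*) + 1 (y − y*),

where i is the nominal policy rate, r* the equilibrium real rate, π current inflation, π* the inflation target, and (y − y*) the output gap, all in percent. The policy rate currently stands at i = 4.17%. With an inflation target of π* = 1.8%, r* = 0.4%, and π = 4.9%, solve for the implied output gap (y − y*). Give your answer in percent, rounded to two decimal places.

-2.68%

1 (y − y*) = 4.17 − 0.4 − 4.9 − 0.5 × (4.9 − 1.8) = -2.68
(y − y*) = -2.68 / 1 = -2.68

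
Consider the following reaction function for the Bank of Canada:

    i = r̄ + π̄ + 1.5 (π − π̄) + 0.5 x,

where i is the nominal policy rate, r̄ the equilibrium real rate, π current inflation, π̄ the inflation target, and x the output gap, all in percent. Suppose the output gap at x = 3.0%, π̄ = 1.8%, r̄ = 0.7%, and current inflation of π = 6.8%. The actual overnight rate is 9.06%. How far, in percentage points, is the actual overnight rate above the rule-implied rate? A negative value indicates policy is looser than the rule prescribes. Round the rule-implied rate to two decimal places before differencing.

i = 0.7 + 1.8 + 1.5 × (6.8 − 1.8) + 0.5 × 3.0
   = 0.7 + 1.8 + 7.5 + 1.5 = 11.50
Deviation = 9.06 − 11.50 = -2.44 pp.

-2.44 pp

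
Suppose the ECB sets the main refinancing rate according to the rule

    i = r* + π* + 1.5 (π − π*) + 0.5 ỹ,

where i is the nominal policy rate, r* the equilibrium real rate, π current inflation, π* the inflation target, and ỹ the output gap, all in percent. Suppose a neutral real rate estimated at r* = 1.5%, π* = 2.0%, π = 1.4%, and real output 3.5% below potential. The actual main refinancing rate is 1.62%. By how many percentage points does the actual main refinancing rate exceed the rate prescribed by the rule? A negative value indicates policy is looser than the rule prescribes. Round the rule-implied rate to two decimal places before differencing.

0.77 pp

Output 3.5% below potential → ỹ = -3.5.
i = 1.5 + 2.0 + 1.5 × (1.4 − 2.0) + 0.5 × (-3.5)
   = 1.5 + 2 − 0.9 − 1.75 = 0.85
Deviation = 1.62 − 0.85 = 0.77 pp.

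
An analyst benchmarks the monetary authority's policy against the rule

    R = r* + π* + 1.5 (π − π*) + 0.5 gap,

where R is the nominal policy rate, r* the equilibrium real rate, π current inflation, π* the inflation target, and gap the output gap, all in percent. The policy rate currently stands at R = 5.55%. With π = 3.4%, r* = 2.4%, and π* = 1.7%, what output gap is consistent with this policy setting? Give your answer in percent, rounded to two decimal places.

0.5 gap = 5.55 − 2.4 − 1.7 − 1.5 × (3.4 − 1.7) = -1.1
gap = -1.1 / 0.5 = -2.20

-2.20%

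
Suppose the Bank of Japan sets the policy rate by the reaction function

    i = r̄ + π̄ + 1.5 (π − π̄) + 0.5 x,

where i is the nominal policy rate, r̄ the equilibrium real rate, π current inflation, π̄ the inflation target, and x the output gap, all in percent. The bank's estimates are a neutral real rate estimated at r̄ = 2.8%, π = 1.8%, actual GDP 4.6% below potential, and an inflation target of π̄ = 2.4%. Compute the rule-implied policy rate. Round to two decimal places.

2.00%

Output 4.6% below potential → x = -4.6.
i = 2.8 + 2.4 + 1.5 × (1.8 − 2.4) + 0.5 × (-4.6)
   = 2.8 + 2.4 − 0.9 − 2.3 = 2.00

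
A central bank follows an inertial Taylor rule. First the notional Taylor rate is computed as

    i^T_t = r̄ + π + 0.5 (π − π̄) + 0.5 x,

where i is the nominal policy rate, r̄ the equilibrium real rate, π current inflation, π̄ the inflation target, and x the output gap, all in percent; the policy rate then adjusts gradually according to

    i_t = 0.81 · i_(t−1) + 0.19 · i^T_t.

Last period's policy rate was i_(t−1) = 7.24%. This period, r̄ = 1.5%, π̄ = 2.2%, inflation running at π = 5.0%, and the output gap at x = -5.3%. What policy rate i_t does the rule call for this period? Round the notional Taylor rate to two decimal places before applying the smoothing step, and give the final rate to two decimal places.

i^T_t = 1.5 + 5.0 + 0.5 × (5.0 − 2.2) + 0.5 × (-5.3)
   = 1.5 + 5 + 1.4 − 2.65 = 5.25
i_t = 0.81 × 7.24 + 0.19 × 5.25 = 5.8644 + 0.9975 = 6.86

6.86%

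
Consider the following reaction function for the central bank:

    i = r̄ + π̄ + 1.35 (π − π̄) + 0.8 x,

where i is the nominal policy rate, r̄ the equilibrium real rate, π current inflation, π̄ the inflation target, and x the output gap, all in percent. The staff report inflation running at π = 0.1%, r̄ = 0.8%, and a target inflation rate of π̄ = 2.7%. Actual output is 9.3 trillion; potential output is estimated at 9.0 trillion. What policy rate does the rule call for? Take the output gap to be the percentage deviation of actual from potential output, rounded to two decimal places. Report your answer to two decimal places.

2.65%

Output gap = 100 × (9.3 − 9.0) / 9.0 = 3.33%.
i = 0.80 + 2.70 + 1.35 × (0.10 − 2.70) + 0.8 × 3.33
   = 0.80 + 2.7 − 3.51 + 2.664 = 2.65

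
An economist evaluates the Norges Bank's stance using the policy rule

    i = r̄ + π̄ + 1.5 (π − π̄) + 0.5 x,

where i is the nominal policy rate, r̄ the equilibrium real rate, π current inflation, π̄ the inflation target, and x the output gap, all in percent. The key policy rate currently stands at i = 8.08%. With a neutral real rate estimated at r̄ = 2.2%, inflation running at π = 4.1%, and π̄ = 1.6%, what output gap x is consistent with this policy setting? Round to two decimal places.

0.5 x = 8.08 − 2.2 − 1.6 − 1.5 × (4.1 − 1.6) = 0.53
x = 0.53 / 0.5 = 1.06

1.06%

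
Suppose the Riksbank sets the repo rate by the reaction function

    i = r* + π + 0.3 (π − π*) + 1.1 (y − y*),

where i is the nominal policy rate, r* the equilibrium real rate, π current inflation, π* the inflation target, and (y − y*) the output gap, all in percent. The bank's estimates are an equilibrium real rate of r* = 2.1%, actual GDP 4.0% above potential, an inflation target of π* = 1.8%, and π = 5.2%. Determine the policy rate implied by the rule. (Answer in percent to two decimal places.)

12.72%

Output 4.0% above potential → (y − y*) = 4.0.
i = 2.1 + 5.2 + 0.3 × (5.2 − 1.8) + 1.1 × 4.0
   = 2.1 + 5.2 + 1.02 + 4.4 = 12.72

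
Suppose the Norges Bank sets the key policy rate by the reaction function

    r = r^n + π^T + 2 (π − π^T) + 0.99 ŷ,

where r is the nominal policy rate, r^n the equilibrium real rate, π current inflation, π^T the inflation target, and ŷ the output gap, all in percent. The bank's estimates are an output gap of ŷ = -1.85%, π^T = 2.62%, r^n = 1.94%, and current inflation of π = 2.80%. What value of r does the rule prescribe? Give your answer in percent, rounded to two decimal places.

r = 1.94 + 2.62 + 2 × (2.80 − 2.62) + 0.99 × (-1.85)
   = 1.94 + 2.62 + 0.36 − 1.8315 = 3.09

3.09%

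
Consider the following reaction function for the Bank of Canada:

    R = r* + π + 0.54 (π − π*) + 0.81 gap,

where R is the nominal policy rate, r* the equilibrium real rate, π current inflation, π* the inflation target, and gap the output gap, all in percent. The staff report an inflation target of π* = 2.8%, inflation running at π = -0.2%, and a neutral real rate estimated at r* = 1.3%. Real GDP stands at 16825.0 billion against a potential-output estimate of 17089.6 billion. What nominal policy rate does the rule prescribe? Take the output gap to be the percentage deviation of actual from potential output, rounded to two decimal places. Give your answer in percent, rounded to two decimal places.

Output gap = 100 × (16825.0 − 17089.6) / 17089.6 = -1.55%.
R = 1.30 + (-0.20) + 0.54 × (-0.20 − 2.80) + 0.81 × (-1.55)
   = 1.30 − 0.2 − 1.62 − 1.2555 = -1.78

-1.78%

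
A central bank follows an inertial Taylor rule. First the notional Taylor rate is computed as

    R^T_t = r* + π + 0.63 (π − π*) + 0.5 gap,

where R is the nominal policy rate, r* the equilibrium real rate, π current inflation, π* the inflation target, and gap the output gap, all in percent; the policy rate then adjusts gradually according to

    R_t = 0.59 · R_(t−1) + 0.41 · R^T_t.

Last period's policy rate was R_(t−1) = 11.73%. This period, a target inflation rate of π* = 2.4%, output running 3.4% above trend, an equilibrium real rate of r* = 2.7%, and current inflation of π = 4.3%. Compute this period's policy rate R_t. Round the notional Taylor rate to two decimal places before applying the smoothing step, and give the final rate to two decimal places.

Output 3.4% above potential → gap = 3.4.
R^T_t = 2.7 + 4.3 + 0.63 × (4.3 − 2.4) + 0.5 × 3.4
   = 2.7 + 4.3 + 1.197 + 1.7 = 9.90
R_t = 0.59 × 11.73 + 0.41 × 9.90 = 6.9207 + 4.059 = 10.98

10.98%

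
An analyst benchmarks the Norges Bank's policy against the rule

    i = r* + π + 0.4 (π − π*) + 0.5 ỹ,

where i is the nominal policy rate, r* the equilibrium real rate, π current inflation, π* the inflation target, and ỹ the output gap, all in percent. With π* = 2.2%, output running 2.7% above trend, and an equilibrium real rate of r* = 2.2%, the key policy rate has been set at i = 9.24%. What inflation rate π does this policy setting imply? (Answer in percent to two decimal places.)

Output 2.7% above potential → ỹ = 2.7.
Collecting π: i = r* + (1 + 0.4) π − 0.4 π* + 0.5 ỹ
1.4 π = 9.24 − 2.2 + 0.4 × 2.2 − 0.5 × 2.7 = 6.57
π = 6.57 / 1.4 = 4.69

4.69%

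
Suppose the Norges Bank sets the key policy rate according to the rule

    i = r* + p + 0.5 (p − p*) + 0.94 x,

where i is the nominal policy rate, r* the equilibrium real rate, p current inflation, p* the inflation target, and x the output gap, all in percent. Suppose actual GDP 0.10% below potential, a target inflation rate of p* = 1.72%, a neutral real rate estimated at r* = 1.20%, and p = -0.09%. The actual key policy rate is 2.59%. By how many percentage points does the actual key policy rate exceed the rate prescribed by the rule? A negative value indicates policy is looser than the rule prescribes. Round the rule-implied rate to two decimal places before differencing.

2.48 pp

Output 0.10% below potential → x = -0.10.
i = 1.20 + (-0.09) + 0.5 × (-0.09 − 1.72) + 0.94 × (-0.10)
   = 1.20 − 0.09 − 0.905 − 0.094 = 0.11
Deviation = 2.59 − 0.11 = 2.48 pp.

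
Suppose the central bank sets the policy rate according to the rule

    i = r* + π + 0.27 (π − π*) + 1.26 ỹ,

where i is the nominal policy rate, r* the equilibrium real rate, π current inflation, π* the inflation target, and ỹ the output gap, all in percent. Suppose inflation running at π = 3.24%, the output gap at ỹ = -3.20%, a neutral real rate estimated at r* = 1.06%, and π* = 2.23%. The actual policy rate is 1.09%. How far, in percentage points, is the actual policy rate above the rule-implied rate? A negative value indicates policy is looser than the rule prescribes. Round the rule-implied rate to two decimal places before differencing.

0.55 pp

i = 1.06 + 3.24 + 0.27 × (3.24 − 2.23) + 1.26 × (-3.20)
   = 1.06 + 3.24 + 0.2727 − 4.032 = 0.54
Deviation = 1.09 − 0.54 = 0.55 pp.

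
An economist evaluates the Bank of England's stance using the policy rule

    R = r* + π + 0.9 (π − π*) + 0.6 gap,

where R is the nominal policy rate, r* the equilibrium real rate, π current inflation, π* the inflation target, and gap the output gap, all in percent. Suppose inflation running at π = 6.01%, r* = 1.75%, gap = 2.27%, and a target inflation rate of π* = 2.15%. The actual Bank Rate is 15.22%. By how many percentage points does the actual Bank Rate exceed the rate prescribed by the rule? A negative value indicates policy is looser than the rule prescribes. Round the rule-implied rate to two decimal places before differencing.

R = 1.75 + 6.01 + 0.9 × (6.01 − 2.15) + 0.6 × 2.27
   = 1.75 + 6.01 + 3.474 + 1.362 = 12.60
Deviation = 15.22 − 12.60 = 2.62 pp.

2.62 pp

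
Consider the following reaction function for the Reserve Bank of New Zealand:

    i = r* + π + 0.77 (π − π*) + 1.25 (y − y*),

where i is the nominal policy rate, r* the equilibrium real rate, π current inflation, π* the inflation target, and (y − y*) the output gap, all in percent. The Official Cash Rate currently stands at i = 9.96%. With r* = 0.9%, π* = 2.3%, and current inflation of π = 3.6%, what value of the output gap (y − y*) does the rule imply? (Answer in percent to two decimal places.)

1.25 (y − y*) = 9.96 − 0.9 − 3.6 − 0.77 × (3.6 − 2.3) = 4.459
(y − y*) = 4.459 / 1.25 = 3.57

3.57%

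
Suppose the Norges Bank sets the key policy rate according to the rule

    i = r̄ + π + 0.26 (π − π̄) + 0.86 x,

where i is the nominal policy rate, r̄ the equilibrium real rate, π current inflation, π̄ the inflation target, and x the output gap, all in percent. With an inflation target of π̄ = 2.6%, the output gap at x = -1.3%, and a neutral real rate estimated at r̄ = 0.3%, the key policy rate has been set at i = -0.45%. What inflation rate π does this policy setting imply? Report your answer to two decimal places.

Collecting π: i = r̄ + (1 + 0.26) π − 0.26 π̄ + 0.86 x
1.26 π = -0.45 − 0.3 + 0.26 × 2.6 − 0.86 × (-1.3) = 1.044
π = 1.044 / 1.26 = 0.83

0.83%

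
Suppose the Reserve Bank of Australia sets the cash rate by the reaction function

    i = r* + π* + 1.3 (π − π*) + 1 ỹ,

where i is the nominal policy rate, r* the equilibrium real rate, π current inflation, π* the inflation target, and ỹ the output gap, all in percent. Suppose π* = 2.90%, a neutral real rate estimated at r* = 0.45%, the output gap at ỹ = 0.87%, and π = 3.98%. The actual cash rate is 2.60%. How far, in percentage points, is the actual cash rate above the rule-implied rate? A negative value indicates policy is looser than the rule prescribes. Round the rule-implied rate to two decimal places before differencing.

i = 0.45 + 2.90 + 1.3 × (3.98 − 2.90) + 1 × 0.87
   = 0.45 + 2.9 + 1.404 + 0.87 = 5.62
Deviation = 2.60 − 5.62 = -3.02 pp.

-3.02 pp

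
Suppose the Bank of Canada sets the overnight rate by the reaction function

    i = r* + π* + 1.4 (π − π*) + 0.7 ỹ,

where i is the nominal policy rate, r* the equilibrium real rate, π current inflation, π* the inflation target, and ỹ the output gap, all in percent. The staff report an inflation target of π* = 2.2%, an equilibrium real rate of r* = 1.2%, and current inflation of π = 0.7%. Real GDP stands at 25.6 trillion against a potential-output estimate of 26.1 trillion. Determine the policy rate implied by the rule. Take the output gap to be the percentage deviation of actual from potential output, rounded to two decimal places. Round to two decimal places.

-0.04%

Output gap = 100 × (25.6 − 26.1) / 26.1 = -1.92%.
i = 1.20 + 2.20 + 1.4 × (0.70 − 2.20) + 0.7 × (-1.92)
   = 1.20 + 2.2 − 2.1 − 1.344 = -0.04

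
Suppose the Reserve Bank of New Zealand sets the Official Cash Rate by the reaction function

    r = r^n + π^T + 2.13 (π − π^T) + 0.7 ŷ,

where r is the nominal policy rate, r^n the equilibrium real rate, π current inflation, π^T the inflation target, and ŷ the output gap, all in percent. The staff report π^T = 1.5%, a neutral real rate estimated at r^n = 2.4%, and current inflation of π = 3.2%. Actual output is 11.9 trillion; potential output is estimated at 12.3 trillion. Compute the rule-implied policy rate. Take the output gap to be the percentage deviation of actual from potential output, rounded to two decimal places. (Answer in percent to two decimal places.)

Output gap = 100 × (11.9 − 12.3) / 12.3 = -3.25%.
r = 2.40 + 1.50 + 2.13 × (3.20 − 1.50) + 0.7 × (-3.25)
   = 2.40 + 1.5 + 3.621 − 2.275 = 5.25

5.25%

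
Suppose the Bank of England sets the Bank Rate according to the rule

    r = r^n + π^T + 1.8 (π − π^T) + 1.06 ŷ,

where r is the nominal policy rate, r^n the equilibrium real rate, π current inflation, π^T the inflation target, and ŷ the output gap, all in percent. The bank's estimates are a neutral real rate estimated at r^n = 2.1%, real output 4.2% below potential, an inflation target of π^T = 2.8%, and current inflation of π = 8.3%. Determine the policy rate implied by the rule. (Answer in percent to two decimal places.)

10.35%

Output 4.2% below potential → ŷ = -4.2.
r = 2.1 + 2.8 + 1.8 × (8.3 − 2.8) + 1.06 × (-4.2)
   = 2.1 + 2.8 + 9.9 − 4.452 = 10.35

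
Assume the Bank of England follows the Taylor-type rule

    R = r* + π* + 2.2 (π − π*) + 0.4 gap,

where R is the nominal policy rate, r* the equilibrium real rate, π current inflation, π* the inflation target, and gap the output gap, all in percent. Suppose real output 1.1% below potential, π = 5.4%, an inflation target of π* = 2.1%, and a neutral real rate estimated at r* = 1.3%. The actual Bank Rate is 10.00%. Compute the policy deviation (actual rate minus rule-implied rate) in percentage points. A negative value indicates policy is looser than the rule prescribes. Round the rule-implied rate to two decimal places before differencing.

-0.22 pp

Output 1.1% below potential → gap = -1.1.
R = 1.3 + 2.1 + 2.2 × (5.4 − 2.1) + 0.4 × (-1.1)
   = 1.3 + 2.1 + 7.26 − 0.44 = 10.22
Deviation = 10.00 − 10.22 = -0.22 pp.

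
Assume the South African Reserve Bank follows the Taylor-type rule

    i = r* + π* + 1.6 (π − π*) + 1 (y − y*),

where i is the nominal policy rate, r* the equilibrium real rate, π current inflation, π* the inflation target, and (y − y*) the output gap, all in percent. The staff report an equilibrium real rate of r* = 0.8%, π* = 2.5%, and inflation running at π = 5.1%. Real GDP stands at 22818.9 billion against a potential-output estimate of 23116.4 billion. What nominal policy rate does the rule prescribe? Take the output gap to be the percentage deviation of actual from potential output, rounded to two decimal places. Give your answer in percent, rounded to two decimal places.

6.17%

Output gap = 100 × (22818.9 − 23116.4) / 23116.4 = -1.29%.
i = 0.80 + 2.50 + 1.6 × (5.10 − 2.50) + 1 × (-1.29)
   = 0.80 + 2.5 + 4.16 − 1.29 = 6.17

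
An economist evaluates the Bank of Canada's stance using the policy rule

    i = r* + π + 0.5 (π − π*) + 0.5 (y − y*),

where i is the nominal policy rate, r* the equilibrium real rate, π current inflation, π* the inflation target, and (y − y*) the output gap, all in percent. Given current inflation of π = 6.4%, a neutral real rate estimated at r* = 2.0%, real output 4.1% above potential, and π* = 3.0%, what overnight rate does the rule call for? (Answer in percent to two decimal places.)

Output 4.1% above potential → (y − y*) = 4.1.
i = 2.0 + 6.4 + 0.5 × (6.4 − 3.0) + 0.5 × 4.1
   = 2.0 + 6.4 + 1.7 + 2.05 = 12.15

12.15%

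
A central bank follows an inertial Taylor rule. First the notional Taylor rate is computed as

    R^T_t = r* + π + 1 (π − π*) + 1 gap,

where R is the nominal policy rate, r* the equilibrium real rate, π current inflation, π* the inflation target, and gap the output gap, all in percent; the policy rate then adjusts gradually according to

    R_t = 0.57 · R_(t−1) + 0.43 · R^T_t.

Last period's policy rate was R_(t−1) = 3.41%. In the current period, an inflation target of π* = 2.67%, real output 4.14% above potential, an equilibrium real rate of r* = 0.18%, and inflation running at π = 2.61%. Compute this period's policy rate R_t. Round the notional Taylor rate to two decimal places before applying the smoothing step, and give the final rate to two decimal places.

Output 4.14% above potential → gap = 4.14.
R^T_t = 0.18 + 2.61 + 1 × (2.61 − 2.67) + 1 × 4.14
   = 0.18 + 2.61 − 0.06 + 4.14 = 6.87
R_t = 0.57 × 3.41 + 0.43 × 6.87 = 1.9437 + 2.9541 = 4.90

4.90%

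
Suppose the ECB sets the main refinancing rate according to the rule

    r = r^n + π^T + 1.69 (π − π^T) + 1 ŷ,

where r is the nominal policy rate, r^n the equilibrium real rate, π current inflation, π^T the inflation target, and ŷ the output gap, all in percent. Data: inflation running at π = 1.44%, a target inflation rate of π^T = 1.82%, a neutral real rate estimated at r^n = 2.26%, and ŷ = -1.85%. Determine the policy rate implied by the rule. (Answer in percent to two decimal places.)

r = 2.26 + 1.82 + 1.69 × (1.44 − 1.82) + 1 × (-1.85)
   = 2.26 + 1.82 − 0.6422 − 1.85 = 1.59

1.59%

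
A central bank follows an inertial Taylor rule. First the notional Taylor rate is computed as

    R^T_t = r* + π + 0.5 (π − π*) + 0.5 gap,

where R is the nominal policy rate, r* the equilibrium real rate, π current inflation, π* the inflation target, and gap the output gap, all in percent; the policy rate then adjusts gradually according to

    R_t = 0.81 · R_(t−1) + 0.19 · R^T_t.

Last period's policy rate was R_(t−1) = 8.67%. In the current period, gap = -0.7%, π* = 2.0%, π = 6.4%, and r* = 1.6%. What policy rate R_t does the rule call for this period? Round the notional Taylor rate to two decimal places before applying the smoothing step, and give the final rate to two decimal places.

R^T_t = 1.6 + 6.4 + 0.5 × (6.4 − 2.0) + 0.5 × (-0.7)
   = 1.6 + 6.4 + 2.2 − 0.35 = 9.85
R_t = 0.81 × 8.67 + 0.19 × 9.85 = 7.0227 + 1.8715 = 8.89

8.89%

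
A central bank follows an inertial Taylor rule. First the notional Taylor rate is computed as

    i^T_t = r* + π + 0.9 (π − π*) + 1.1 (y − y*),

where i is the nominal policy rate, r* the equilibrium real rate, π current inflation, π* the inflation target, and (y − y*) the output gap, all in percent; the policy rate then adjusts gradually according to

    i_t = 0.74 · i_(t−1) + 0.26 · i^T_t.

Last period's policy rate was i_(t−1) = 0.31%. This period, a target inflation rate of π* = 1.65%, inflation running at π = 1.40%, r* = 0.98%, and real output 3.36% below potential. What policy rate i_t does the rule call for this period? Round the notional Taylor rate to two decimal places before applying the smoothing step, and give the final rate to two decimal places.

-0.17%

Output 3.36% below potential → (y − y*) = -3.36.
i^T_t = 0.98 + 1.40 + 0.9 × (1.40 − 1.65) + 1.1 × (-3.36)
   = 0.98 + 1.4 − 0.225 − 3.696 = -1.54
i_t = 0.74 × 0.31 + 0.26 × (-1.54) = 0.2294 − 0.4004 = -0.17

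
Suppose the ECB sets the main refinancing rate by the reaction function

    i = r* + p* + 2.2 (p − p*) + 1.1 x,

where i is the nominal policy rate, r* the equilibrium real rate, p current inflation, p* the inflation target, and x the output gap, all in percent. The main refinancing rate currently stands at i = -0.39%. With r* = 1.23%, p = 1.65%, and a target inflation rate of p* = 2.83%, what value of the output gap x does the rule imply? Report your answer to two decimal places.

-1.69%

1.1 x = -0.39 − 1.23 − 2.83 − 2.2 × (1.65 − 2.83) = -1.854
x = -1.854 / 1.1 = -1.69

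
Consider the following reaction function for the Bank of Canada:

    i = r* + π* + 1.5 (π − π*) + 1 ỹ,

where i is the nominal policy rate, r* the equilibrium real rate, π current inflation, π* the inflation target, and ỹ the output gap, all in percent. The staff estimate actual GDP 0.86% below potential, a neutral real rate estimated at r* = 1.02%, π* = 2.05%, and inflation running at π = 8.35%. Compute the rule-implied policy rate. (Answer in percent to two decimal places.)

11.66%

Output 0.86% below potential → ỹ = -0.86.
i = 1.02 + 2.05 + 1.5 × (8.35 − 2.05) + 1 × (-0.86)
   = 1.02 + 2.05 + 9.45 − 0.86 = 11.66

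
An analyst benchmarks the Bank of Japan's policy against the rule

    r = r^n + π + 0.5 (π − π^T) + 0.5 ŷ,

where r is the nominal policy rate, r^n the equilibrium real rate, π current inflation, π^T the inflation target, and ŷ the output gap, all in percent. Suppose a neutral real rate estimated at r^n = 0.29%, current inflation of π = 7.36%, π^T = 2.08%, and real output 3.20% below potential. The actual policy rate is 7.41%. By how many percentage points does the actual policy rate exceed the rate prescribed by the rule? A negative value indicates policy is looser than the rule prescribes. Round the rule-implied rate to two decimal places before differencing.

Output 3.20% below potential → ŷ = -3.20.
r = 0.29 + 7.36 + 0.5 × (7.36 − 2.08) + 0.5 × (-3.20)
   = 0.29 + 7.36 + 2.64 − 1.6 = 8.69
Deviation = 7.41 − 8.69 = -1.28 pp.

-1.28 pp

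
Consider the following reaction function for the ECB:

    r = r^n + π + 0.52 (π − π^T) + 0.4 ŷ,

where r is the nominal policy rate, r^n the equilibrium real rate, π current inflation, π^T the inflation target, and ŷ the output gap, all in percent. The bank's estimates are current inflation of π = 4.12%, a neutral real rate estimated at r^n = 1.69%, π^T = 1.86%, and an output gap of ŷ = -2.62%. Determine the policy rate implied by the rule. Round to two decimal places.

5.94%

r = 1.69 + 4.12 + 0.52 × (4.12 − 1.86) + 0.4 × (-2.62)
   = 1.69 + 4.12 + 1.1752 − 1.048 = 5.94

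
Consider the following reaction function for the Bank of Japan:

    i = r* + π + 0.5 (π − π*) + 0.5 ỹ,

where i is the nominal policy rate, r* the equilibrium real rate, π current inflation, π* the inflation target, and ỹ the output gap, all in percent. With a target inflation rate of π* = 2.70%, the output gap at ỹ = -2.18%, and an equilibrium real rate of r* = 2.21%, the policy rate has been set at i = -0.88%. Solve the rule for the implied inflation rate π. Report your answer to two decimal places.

Collecting π: i = r* + (1 + 0.5) π − 0.5 π* + 0.5 ỹ
1.5 π = -0.88 − 2.21 + 0.5 × 2.70 − 0.5 × (-2.18) = -0.65
π = -0.65 / 1.5 = -0.43

-0.43%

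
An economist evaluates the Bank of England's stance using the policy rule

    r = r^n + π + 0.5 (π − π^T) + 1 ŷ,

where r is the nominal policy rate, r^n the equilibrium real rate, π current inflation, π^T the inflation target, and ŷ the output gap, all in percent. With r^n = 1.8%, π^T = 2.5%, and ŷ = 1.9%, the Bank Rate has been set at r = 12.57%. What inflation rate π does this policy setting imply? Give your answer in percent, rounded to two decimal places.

6.75%

Collecting π: r = r^n + (1 + 0.5) π − 0.5 π^T + 1 ŷ
1.5 π = 12.57 − 1.8 + 0.5 × 2.5 − 1 × 1.9 = 10.12
π = 10.12 / 1.5 = 6.75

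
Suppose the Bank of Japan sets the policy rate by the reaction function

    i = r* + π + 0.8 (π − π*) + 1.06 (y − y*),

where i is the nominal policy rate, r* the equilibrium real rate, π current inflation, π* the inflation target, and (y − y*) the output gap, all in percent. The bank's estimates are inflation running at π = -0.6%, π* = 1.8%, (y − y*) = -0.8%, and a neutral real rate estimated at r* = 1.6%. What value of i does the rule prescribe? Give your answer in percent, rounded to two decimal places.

i = 1.6 + (-0.6) + 0.8 × (-0.6 − 1.8) + 1.06 × (-0.8)
   = 1.6 − 0.6 − 1.92 − 0.848 = -1.77

-1.77%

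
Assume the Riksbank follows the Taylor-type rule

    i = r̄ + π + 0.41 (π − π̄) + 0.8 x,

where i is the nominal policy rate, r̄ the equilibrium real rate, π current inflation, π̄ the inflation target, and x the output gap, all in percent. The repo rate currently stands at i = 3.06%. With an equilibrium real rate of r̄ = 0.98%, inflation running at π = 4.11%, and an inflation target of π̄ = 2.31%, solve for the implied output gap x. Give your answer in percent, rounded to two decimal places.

0.8 x = 3.06 − 0.98 − 4.11 − 0.41 × (4.11 − 2.31) = -2.768
x = -2.768 / 0.8 = -3.46

-3.46%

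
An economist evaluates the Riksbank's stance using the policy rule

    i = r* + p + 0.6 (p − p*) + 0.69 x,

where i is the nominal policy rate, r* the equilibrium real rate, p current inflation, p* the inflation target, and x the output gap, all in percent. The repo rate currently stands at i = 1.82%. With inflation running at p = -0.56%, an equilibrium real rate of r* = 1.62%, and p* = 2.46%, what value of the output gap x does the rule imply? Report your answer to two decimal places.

0.69 x = 1.82 − 1.62 − (-0.56) − 0.6 × ((-0.56) − 2.46) = 2.572
x = 2.572 / 0.69 = 3.73

3.73%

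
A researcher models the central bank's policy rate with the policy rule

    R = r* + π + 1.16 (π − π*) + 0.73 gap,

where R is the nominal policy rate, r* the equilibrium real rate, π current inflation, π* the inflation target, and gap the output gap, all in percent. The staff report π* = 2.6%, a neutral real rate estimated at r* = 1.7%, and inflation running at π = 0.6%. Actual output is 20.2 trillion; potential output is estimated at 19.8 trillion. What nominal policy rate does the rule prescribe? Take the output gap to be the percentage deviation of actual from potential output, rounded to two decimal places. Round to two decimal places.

Output gap = 100 × (20.2 − 19.8) / 19.8 = 2.02%.
R = 1.70 + 0.60 + 1.16 × (0.60 − 2.60) + 0.73 × 2.02
   = 1.70 + 0.6 − 2.32 + 1.4746 = 1.45

1.45%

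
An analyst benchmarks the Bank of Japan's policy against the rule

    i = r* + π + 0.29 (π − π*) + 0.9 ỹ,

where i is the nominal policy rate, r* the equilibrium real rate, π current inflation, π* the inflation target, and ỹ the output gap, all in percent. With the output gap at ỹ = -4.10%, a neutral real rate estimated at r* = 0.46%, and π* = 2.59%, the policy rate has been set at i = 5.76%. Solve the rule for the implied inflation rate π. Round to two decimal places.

Collecting π: i = r* + (1 + 0.29) π − 0.29 π* + 0.9 ỹ
1.29 π = 5.76 − 0.46 + 0.29 × 2.59 − 0.9 × (-4.10) = 9.7411
π = 9.7411 / 1.29 = 7.55

7.55%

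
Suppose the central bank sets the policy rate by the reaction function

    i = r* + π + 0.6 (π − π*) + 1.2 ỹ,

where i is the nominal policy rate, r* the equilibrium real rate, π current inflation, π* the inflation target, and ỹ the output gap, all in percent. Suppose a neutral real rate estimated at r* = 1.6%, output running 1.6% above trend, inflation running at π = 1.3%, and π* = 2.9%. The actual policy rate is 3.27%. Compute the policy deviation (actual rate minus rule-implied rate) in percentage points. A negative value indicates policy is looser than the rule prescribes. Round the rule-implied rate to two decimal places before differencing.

Output 1.6% above potential → ỹ = 1.6.
i = 1.6 + 1.3 + 0.6 × (1.3 − 2.9) + 1.2 × 1.6
   = 1.6 + 1.3 − 0.96 + 1.92 = 3.86
Deviation = 3.27 − 3.86 = -0.59 pp.

-0.59 pp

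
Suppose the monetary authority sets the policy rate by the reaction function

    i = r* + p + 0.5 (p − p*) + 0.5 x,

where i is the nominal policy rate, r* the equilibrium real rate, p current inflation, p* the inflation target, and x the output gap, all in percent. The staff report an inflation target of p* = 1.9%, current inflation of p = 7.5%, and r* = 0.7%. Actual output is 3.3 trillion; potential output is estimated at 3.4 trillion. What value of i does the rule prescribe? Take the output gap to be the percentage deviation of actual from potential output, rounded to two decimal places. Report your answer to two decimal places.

9.53%

Output gap = 100 × (3.3 − 3.4) / 3.4 = -2.94%.
i = 0.70 + 7.50 + 0.5 × (7.50 − 1.90) + 0.5 × (-2.94)
   = 0.70 + 7.5 + 2.8 − 1.47 = 9.53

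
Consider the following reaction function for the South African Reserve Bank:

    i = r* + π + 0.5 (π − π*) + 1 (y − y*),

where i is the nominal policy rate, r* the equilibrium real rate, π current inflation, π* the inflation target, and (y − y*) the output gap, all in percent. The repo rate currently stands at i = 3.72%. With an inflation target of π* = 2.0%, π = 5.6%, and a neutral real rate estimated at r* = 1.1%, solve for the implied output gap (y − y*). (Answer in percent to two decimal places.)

1 (y − y*) = 3.72 − 1.1 − 5.6 − 0.5 × (5.6 − 2.0) = -4.78
(y − y*) = -4.78 / 1 = -4.78

-4.78%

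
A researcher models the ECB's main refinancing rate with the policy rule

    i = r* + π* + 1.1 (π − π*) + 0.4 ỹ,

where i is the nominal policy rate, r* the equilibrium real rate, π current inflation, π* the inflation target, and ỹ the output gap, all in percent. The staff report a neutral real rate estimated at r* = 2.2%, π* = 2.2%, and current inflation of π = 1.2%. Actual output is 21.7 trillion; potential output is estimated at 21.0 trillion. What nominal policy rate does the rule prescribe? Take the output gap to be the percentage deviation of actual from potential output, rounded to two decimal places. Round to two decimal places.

Output gap = 100 × (21.7 − 21.0) / 21.0 = 3.33%.
i = 2.20 + 2.20 + 1.1 × (1.20 − 2.20) + 0.4 × 3.33
   = 2.20 + 2.2 − 1.1 + 1.332 = 4.63

4.63%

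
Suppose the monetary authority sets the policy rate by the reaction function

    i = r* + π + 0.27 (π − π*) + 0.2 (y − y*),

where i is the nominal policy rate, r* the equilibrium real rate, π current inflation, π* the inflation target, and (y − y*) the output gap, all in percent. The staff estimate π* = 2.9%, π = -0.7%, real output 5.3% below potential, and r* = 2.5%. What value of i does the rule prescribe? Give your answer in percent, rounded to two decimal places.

Output 5.3% below potential → (y − y*) = -5.3.
i = 2.5 + (-0.7) + 0.27 × (-0.7 − 2.9) + 0.2 × (-5.3)
   = 2.5 − 0.7 − 0.972 − 1.06 = -0.23

-0.23%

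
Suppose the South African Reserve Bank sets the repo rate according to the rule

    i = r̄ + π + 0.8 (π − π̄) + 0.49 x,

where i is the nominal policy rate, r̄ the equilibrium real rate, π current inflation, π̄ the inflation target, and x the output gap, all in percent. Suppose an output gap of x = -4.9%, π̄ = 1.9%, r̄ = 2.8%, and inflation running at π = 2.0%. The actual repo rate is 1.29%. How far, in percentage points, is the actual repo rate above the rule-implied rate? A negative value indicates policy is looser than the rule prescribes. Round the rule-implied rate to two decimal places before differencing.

-1.19 pp

i = 2.8 + 2.0 + 0.8 × (2.0 − 1.9) + 0.49 × (-4.9)
   = 2.8 + 2 + 0.08 − 2.401 = 2.48
Deviation = 1.29 − 2.48 = -1.19 pp.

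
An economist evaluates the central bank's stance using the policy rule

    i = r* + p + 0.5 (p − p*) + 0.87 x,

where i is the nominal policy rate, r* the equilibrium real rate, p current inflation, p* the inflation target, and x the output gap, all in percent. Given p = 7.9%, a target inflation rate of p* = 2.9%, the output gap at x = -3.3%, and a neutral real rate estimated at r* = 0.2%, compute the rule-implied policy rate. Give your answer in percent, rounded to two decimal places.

i = 0.2 + 7.9 + 0.5 × (7.9 − 2.9) + 0.87 × (-3.3)
   = 0.2 + 7.9 + 2.5 − 2.871 = 7.73

7.73%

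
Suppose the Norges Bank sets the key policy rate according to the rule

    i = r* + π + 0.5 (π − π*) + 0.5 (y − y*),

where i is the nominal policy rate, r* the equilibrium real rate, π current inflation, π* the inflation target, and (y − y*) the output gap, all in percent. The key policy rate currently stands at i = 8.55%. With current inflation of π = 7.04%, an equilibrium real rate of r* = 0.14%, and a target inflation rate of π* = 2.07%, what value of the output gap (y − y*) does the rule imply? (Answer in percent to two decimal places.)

-2.23%

0.5 (y − y*) = 8.55 − 0.14 − 7.04 − 0.5 × (7.04 − 2.07) = -1.115
(y − y*) = -1.115 / 0.5 = -2.23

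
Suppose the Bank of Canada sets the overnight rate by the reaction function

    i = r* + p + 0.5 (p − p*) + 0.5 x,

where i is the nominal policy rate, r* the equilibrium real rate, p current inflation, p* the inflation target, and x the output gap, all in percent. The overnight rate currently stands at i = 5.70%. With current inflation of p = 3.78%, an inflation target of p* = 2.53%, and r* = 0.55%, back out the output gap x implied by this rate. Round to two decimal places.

1.49%

0.5 x = 5.70 − 0.55 − 3.78 − 0.5 × (3.78 − 2.53) = 0.745
x = 0.745 / 0.5 = 1.49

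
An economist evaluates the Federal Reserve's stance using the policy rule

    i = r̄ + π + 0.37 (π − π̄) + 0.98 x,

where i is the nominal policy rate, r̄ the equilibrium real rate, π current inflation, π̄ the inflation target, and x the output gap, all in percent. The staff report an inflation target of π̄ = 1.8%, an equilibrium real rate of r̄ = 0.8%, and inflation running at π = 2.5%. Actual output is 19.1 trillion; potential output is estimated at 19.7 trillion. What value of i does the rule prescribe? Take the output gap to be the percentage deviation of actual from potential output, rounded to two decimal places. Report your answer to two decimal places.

Output gap = 100 × (19.1 − 19.7) / 19.7 = -3.05%.
i = 0.80 + 2.50 + 0.37 × (2.50 − 1.80) + 0.98 × (-3.05)
   = 0.80 + 2.5 + 0.259 − 2.989 = 0.57

0.57%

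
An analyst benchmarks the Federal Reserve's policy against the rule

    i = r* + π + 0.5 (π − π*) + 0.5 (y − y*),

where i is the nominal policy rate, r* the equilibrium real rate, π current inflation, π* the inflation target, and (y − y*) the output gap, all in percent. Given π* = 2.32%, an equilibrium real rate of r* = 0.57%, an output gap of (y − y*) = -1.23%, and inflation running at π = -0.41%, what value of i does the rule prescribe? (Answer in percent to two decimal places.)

i = 0.57 + (-0.41) + 0.5 × (-0.41 − 2.32) + 0.5 × (-1.23)
   = 0.57 − 0.41 − 1.365 − 0.615 = -1.82

-1.82%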